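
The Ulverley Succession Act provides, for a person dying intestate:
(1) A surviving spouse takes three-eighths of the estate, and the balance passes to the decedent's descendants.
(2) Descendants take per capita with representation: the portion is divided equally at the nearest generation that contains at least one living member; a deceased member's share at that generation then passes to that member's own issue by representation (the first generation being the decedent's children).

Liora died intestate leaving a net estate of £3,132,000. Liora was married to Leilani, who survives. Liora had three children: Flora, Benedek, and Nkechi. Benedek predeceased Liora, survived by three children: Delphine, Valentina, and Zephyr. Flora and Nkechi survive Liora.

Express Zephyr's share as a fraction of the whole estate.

Zephyr receives 5/72 of the estate.

Leilani takes three-eighths of £3,132,000 = £1,174,500. The remaining £1,957,500 passes to the descendants.
The descendants' portion (£1,957,500) is divided into 3 shares of £652,500: Flora and Nkechi each take £652,500; Benedek's £652,500 share passes to Benedek's issue.
Benedek's share (£652,500) is divided into 3 shares of £217,500: Delphine, Valentina, and Zephyr each take £217,500.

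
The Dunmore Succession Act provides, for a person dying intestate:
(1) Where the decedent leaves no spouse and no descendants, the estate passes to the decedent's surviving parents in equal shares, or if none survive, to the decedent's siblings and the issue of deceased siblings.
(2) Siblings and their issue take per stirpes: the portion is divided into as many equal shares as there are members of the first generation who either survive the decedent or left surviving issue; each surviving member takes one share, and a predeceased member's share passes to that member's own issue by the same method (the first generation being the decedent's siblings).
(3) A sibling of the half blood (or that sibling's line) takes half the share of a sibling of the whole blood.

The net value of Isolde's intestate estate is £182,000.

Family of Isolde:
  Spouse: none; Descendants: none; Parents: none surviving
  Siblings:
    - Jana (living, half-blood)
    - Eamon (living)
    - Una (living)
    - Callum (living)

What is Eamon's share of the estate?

The entire £182,000 passes to the siblings and their issue.
Counting each half-blood sibling's line as half a unit, there are 7/2 units in £182,000, so one unit is £52,000. Whole-blood lines (Eamon, Una, and Callum) take £52,000 each; half-blood lines (Jana) take £26,000 each.

Eamon receives £52,000.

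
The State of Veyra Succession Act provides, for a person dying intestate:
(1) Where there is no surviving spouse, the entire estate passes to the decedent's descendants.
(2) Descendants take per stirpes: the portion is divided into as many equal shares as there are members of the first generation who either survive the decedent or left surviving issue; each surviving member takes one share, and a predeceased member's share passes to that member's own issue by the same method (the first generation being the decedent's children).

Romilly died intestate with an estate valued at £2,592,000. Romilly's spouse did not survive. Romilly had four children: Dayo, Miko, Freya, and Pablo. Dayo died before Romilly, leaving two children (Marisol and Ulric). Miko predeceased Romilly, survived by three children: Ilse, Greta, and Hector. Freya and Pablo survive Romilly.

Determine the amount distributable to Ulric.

Ulric receives £324,000.

The entire £2,592,000 passes to the descendants.
That amount (£2,592,000) is divided into 4 shares of £648,000: Freya and Pablo each take £648,000; Dayo's £648,000 share passes to Dayo's issue; Miko's £648,000 share passes to Miko's issue.
Dayo's share (£648,000) is divided into 2 shares of £324,000: Marisol and Ulric each take £324,000.
Miko's share (£648,000) is divided into 3 shares of £216,000: Ilse, Greta, and Hector each take £216,000.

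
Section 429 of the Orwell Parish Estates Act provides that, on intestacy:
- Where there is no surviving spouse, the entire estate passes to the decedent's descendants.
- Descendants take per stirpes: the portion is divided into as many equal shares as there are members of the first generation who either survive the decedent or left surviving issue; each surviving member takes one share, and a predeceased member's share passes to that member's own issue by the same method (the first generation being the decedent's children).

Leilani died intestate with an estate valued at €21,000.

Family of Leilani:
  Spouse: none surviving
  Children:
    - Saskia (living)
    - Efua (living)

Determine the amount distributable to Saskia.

The entire €21,000 passes to the descendants.
That amount (€21,000) is divided into 2 shares of €10,500: Saskia and Efua each take €10,500.

Saskia receives €10,500.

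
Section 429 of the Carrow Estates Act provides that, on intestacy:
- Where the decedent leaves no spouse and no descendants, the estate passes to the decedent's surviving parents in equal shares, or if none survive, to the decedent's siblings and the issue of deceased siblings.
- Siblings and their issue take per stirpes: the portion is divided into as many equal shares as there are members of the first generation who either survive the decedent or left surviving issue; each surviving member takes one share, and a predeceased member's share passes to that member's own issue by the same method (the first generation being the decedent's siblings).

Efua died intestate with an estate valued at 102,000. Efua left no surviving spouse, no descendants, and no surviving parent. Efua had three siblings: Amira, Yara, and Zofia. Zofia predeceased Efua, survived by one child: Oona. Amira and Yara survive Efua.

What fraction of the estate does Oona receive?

Oona receives 1/3 of the estate.

The entire 102,000 passes to the siblings and their issue.
That amount (102,000) is divided into 3 shares of 34,000: Amira and Yara each take 34,000; Zofia's 34,000 share passes to Zofia's issue.
Zofia's share (34,000) passes entirely to Oona.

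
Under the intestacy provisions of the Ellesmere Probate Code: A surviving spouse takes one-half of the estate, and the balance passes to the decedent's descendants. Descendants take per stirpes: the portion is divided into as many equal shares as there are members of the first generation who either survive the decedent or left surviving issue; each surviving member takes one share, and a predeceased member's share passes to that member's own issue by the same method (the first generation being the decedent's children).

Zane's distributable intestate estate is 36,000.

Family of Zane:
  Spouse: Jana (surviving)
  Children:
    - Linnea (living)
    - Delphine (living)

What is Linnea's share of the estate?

Jana takes one-half of 36,000 = 18,000. The remaining 18,000 passes to the descendants.
The descendants' portion (18,000) is divided into 2 shares of 9,000: Linnea and Delphine each take 9,000.

Linnea receives 9,000.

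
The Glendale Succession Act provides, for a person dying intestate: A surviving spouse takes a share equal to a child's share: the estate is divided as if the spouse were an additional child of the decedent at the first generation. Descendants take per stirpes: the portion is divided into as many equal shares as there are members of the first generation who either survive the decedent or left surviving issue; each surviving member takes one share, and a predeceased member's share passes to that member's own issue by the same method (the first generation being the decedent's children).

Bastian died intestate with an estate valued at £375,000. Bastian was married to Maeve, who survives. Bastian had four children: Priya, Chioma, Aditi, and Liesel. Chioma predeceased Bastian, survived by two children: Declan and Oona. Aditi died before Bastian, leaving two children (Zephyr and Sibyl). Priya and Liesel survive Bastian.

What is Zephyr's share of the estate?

Zephyr receives £37,500.

The spouse counts as an additional share at the children's level, so there are 5 primary shares of £75,000. Maeve takes one such share (£75,000).
The children's combined portion (£300,000) is divided into 4 shares of £75,000: Priya and Liesel each take £75,000; Chioma's £75,000 share passes to Chioma's issue; Aditi's £75,000 share passes to Aditi's issue.
Chioma's share (£75,000) is divided into 2 shares of £37,500: Declan and Oona each take £37,500.
Aditi's share (£75,000) is divided into 2 shares of £37,500: Zephyr and Sibyl each take £37,500.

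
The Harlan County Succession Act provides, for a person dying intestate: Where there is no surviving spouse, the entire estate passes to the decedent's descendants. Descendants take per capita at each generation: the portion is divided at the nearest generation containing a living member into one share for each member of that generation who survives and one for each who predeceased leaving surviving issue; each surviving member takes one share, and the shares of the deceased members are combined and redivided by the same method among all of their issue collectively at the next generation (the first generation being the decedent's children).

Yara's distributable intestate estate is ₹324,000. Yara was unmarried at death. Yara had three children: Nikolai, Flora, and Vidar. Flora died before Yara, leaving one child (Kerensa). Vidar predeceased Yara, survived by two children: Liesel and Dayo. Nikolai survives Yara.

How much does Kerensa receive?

Kerensa receives ₹72,000.

The entire ₹324,000 passes to the descendants.
That amount (₹324,000) is divided at the children's generation into 3 shares of ₹108,000. Nikolai takes ₹108,000. The 2 shares of the deceased (Flora and Vidar) are combined into a pool of ₹216,000.
That pool (₹216,000) is divided at the grandchildren's generation equally among Kerensa, Liesel, and Dayo: ₹72,000 each.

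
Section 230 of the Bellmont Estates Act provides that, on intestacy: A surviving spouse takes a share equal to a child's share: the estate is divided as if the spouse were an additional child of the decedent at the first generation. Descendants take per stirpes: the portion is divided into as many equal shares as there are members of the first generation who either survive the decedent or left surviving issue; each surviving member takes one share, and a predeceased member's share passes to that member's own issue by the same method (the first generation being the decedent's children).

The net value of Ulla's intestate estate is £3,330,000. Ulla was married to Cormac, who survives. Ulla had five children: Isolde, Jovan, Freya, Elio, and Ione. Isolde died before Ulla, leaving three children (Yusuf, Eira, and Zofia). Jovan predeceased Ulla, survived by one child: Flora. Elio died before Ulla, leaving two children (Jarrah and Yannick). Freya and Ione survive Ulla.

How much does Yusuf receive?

The spouse counts as an additional share at the children's level, so there are 6 primary shares of £555,000. Cormac takes one such share (£555,000).
The children's combined portion (£2,775,000) is divided into 5 shares of £555,000: Freya and Ione each take £555,000; Isolde's £555,000 share passes to Isolde's issue; Jovan's £555,000 share passes to Jovan's issue; Elio's £555,000 share passes to Elio's issue.
Isolde's share (£555,000) is divided into 3 shares of £185,000: Yusuf, Eira, and Zofia each take £185,000.
Jovan's share (£555,000) passes entirely to Flora.
Elio's share (£555,000) is divided into 2 shares of £277,500: Jarrah and Yannick each take £277,500.

Yusuf receives £185,000.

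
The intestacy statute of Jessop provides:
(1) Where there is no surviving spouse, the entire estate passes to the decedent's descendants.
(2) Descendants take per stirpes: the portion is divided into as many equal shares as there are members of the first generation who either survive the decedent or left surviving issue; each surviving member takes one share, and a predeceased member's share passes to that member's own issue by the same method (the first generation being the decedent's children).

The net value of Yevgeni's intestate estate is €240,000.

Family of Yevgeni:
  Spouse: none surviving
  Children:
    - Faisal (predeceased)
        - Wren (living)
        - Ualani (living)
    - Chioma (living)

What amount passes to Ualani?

The entire €240,000 passes to the descendants.
That amount (€240,000) is divided into 2 shares of €120,000: Chioma takes €120,000; Faisal's €120,000 share passes to Faisal's issue.
Faisal's share (€120,000) is divided into 2 shares of €60,000: Wren and Ualani each take €60,000.

Ualani receives €60,000.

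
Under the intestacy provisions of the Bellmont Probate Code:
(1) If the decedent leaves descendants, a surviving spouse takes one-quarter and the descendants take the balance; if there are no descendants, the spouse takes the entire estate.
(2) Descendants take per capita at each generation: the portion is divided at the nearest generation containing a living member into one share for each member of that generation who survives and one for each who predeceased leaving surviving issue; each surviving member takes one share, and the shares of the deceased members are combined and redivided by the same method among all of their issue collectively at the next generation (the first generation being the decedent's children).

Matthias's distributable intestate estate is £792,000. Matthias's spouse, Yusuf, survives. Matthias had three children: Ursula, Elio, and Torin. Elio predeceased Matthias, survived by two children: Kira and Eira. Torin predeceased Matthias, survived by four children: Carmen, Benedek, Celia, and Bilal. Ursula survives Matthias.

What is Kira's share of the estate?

Kira receives £66,000.

Yusuf takes one-quarter of £792,000 = £198,000. The remaining £594,000 passes to the descendants.
The descendants' portion (£594,000) is divided at the children's generation into 3 shares of £198,000. Ursula takes £198,000. The 2 shares of the deceased (Elio and Torin) are combined into a pool of £396,000.
That pool (£396,000) is divided at the grandchildren's generation equally among Kira, Eira, Carmen, Benedek, Celia, and Bilal: £66,000 each.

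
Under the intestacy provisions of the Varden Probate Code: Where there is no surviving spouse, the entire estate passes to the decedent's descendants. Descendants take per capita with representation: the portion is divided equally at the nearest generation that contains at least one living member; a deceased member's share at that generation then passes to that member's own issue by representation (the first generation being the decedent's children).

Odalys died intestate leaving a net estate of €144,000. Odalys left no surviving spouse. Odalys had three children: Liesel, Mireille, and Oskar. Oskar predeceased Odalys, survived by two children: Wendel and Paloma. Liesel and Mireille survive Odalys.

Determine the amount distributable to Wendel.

The entire €144,000 passes to the descendants.
That amount (€144,000) is divided into 3 shares of €48,000: Liesel and Mireille each take €48,000; Oskar's €48,000 share passes to Oskar's issue.
Oskar's share (€48,000) is divided into 2 shares of €24,000: Wendel and Paloma each take €24,000.

Wendel receives €24,000.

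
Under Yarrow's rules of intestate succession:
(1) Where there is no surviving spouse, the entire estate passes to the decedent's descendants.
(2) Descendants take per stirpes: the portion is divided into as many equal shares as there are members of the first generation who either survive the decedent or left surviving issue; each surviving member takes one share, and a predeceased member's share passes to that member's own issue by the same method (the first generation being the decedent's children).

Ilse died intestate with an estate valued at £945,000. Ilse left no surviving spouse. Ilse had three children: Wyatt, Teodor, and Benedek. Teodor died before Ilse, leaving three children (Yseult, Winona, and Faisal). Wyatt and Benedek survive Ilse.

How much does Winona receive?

The entire £945,000 passes to the descendants.
That amount (£945,000) is divided into 3 shares of £315,000: Wyatt and Benedek each take £315,000; Teodor's £315,000 share passes to Teodor's issue.
Teodor's share (£315,000) is divided into 3 shares of £105,000: Yseult, Winona, and Faisal each take £105,000.

Winona receives £105,000.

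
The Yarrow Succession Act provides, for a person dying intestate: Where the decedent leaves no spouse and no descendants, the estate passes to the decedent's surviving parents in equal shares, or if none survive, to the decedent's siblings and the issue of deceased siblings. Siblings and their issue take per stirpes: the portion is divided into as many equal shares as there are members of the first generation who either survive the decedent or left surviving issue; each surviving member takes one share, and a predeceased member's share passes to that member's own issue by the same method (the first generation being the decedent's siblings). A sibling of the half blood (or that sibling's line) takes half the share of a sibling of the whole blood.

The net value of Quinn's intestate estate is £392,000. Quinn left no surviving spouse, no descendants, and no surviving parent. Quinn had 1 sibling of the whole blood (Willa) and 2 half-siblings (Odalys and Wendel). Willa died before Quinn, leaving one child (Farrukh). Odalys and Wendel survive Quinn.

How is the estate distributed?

Odalys: £98,000; Wendel: £98,000; Farrukh: £196,000

The entire £392,000 passes to the siblings and their issue.
Counting each half-blood sibling's line as half a unit, there are 2 units in £392,000, so one unit is £196,000. Whole-blood lines (Willa) take £196,000 each; half-blood lines (Odalys and Wendel) take £98,000 each.
Willa's share (£196,000) passes entirely to Farrukh.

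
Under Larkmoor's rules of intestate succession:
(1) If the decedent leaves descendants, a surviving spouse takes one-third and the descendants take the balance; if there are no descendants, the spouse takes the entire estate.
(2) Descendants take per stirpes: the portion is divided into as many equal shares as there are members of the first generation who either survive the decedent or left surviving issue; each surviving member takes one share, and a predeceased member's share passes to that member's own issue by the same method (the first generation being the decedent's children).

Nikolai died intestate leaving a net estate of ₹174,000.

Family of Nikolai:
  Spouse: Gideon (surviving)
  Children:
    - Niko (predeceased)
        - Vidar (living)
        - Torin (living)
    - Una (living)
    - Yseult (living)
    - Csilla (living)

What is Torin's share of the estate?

Gideon takes one-third of ₹174,000 = ₹58,000. The remaining ₹116,000 passes to the descendants.
The descendants' portion (₹116,000) is divided into 4 shares of ₹29,000: Una, Yseult, and Csilla each take ₹29,000; Niko's ₹29,000 share passes to Niko's issue.
Niko's share (₹29,000) is divided into 2 shares of ₹14,500: Vidar and Torin each take ₹14,500.

Torin receives ₹14,500.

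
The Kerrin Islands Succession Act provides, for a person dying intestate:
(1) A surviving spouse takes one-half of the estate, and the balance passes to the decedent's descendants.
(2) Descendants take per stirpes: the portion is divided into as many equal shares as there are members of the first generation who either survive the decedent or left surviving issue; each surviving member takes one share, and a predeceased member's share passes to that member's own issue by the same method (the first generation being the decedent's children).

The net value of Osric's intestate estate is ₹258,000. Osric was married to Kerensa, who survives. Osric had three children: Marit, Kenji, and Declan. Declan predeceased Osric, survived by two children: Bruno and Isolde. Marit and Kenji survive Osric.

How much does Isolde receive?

Isolde receives ₹21,500.

Kerensa takes one-half of ₹258,000 = ₹129,000. The remaining ₹129,000 passes to the descendants.
The descendants' portion (₹129,000) is divided into 3 shares of ₹43,000: Marit and Kenji each take ₹43,000; Declan's ₹43,000 share passes to Declan's issue.
Declan's share (₹43,000) is divided into 2 shares of ₹21,500: Bruno and Isolde each take ₹21,500.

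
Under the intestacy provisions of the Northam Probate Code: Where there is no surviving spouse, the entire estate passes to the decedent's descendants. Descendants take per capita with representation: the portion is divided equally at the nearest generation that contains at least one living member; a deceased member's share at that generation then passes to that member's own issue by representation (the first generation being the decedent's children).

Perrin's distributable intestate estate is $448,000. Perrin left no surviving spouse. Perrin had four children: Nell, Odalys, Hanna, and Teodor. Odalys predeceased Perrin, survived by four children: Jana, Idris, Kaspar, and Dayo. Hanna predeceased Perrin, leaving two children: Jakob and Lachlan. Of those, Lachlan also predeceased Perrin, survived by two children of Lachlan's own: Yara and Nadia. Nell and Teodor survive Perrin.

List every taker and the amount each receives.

Nell: $112,000; Jana: $28,000; Idris: $28,000; Kaspar: $28,000; Dayo: $28,000; Jakob: $56,000; Yara: $28,000; Nadia: $28,000; Teodor: $112,000

The entire $448,000 passes to the descendants.
That amount ($448,000) is divided into 4 shares of $112,000: Nell and Teodor each take $112,000; Odalys's $112,000 share passes to Odalys's issue; Hanna's $112,000 share passes to Hanna's issue.
Odalys's share ($112,000) is divided into 4 shares of $28,000: Jana, Idris, Kaspar, and Dayo each take $28,000.
Hanna's share ($112,000) is divided into 2 shares of $56,000: Jakob takes $56,000; Lachlan's $56,000 share passes to Lachlan's issue.
Lachlan's share ($56,000) is divided into 2 shares of $28,000: Yara and Nadia each take $28,000.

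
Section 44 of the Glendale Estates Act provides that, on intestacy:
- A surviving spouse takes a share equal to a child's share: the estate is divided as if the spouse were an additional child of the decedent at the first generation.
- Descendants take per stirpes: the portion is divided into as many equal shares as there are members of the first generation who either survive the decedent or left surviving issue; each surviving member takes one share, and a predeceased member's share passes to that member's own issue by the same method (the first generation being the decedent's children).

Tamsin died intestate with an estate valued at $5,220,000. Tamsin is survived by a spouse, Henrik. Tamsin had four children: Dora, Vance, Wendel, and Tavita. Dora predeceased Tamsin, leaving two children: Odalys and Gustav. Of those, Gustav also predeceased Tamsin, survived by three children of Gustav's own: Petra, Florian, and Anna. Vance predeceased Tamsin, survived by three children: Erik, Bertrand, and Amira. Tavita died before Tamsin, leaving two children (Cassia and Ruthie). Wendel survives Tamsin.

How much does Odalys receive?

Odalys receives $522,000.

The spouse counts as an additional share at the children's level, so there are 5 primary shares of $1,044,000. Henrik takes one such share ($1,044,000).
The children's combined portion ($4,176,000) is divided into 4 shares of $1,044,000: Wendel takes $1,044,000; Dora's $1,044,000 share passes to Dora's issue; Vance's $1,044,000 share passes to Vance's issue; Tavita's $1,044,000 share passes to Tavita's issue.
Dora's share ($1,044,000) is divided into 2 shares of $522,000: Odalys takes $522,000; Gustav's $522,000 share passes to Gustav's issue.
Gustav's share ($522,000) is divided into 3 shares of $174,000: Petra, Florian, and Anna each take $174,000.
Vance's share ($1,044,000) is divided into 3 shares of $348,000: Erik, Bertrand, and Amira each take $348,000.
Tavita's share ($1,044,000) is divided into 2 shares of $522,000: Cassia and Ruthie each take $522,000.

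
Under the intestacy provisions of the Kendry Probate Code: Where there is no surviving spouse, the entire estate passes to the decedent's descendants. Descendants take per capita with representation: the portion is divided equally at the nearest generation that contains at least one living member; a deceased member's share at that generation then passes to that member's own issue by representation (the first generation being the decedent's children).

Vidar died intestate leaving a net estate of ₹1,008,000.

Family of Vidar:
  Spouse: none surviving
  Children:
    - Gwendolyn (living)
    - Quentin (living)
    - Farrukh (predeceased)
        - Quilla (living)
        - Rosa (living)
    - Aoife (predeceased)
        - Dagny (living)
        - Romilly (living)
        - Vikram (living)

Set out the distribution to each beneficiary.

The entire ₹1,008,000 passes to the descendants.
That amount (₹1,008,000) is divided into 4 shares of ₹252,000: Gwendolyn and Quentin each take ₹252,000; Farrukh's ₹252,000 share passes to Farrukh's issue; Aoife's ₹252,000 share passes to Aoife's issue.
Farrukh's share (₹252,000) is divided into 2 shares of ₹126,000: Quilla and Rosa each take ₹126,000.
Aoife's share (₹252,000) is divided into 3 shares of ₹84,000: Dagny, Romilly, and Vikram each take ₹84,000.

Gwendolyn: ₹252,000; Quentin: ₹252,000; Quilla: ₹126,000; Rosa: ₹126,000; Dagny: ₹84,000; Romilly: ₹84,000; Vikram: ₹84,000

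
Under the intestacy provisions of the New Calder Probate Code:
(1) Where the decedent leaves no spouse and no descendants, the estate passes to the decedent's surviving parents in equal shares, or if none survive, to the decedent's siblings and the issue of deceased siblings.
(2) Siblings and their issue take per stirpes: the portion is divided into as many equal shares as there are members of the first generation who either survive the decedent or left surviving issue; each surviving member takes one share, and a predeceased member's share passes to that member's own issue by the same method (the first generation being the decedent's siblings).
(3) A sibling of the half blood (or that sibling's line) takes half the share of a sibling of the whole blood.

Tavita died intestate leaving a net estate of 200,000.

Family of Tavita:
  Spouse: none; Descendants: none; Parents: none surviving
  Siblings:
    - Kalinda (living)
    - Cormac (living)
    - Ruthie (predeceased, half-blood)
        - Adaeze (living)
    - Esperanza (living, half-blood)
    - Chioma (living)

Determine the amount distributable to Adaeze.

Adaeze receives 25,000.

The entire 200,000 passes to the siblings and their issue.
Counting each half-blood sibling's line as half a unit, there are 4 units in 200,000, so one unit is 50,000. Whole-blood lines (Kalinda, Cormac, and Chioma) take 50,000 each; half-blood lines (Ruthie and Esperanza) take 25,000 each.
Ruthie's share (25,000) passes entirely to Adaeze.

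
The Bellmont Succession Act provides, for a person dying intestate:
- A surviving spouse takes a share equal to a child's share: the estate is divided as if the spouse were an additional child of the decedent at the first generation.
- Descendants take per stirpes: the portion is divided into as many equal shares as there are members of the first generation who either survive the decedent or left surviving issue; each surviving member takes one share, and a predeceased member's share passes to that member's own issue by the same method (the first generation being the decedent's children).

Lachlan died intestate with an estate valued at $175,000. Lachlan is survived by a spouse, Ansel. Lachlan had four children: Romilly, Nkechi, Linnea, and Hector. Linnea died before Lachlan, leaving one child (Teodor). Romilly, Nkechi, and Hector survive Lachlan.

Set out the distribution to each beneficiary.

Ansel: $35,000; Romilly: $35,000; Nkechi: $35,000; Teodor: $35,000; Hector: $35,000

The spouse counts as an additional share at the children's level, so there are 5 primary shares of $35,000. Ansel takes one such share ($35,000).
The children's combined portion ($140,000) is divided into 4 shares of $35,000: Romilly, Nkechi, and Hector each take $35,000; Linnea's $35,000 share passes to Linnea's issue.
Linnea's share ($35,000) passes entirely to Teodor.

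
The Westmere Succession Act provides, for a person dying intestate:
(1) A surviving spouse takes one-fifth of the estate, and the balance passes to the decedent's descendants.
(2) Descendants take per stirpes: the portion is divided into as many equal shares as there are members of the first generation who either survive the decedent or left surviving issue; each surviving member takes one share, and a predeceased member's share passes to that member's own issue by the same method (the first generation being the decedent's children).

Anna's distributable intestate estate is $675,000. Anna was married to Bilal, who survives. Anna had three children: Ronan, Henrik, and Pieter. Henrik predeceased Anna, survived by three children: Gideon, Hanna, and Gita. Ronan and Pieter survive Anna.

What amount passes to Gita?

Gita receives $60,000.

Bilal takes one-fifth of $675,000 = $135,000. The remaining $540,000 passes to the descendants.
The descendants' portion ($540,000) is divided into 3 shares of $180,000: Ronan and Pieter each take $180,000; Henrik's $180,000 share passes to Henrik's issue.
Henrik's share ($180,000) is divided into 3 shares of $60,000: Gideon, Hanna, and Gita each take $60,000.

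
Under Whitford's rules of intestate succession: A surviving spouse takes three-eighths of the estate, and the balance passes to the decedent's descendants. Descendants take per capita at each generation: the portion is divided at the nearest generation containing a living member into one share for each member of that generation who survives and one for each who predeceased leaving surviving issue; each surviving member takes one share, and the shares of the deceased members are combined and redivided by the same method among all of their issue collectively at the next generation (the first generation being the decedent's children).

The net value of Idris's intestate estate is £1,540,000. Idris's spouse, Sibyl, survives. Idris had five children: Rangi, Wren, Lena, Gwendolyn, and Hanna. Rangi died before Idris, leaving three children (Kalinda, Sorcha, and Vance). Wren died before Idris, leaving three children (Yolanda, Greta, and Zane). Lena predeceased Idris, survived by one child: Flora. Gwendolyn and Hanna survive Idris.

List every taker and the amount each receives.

Sibyl: £577,500; Kalinda: £82,500; Sorcha: £82,500; Vance: £82,500; Yolanda: £82,500; Greta: £82,500; Zane: £82,500; Flora: £82,500; Gwendolyn: £192,500; Hanna: £192,500

Sibyl takes three-eighths of £1,540,000 = £577,500. The remaining £962,500 passes to the descendants.
The descendants' portion (£962,500) is divided at the children's generation into 5 shares of £192,500. Gwendolyn and Hanna each take £192,500. The 3 shares of the deceased (Rangi, Wren, and Lena) are combined into a pool of £577,500.
That pool (£577,500) is divided at the grandchildren's generation equally among Kalinda, Sorcha, Vance, Yolanda, Greta, Zane, and Flora: £82,500 each.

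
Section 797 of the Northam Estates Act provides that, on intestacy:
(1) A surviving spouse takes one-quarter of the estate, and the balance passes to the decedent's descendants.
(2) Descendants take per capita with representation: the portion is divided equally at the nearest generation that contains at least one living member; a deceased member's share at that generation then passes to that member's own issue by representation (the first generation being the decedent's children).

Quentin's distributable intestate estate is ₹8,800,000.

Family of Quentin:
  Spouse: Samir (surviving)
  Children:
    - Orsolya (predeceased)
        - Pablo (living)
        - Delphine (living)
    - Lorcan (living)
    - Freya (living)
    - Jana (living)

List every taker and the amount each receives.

Samir: ₹2,200,000; Pablo: ₹825,000; Delphine: ₹825,000; Lorcan: ₹1,650,000; Freya: ₹1,650,000; Jana: ₹1,650,000

Samir takes one-quarter of ₹8,800,000 = ₹2,200,000. The remaining ₹6,600,000 passes to the descendants.
The descendants' portion (₹6,600,000) is divided into 4 shares of ₹1,650,000: Lorcan, Freya, and Jana each take ₹1,650,000; Orsolya's ₹1,650,000 share passes to Orsolya's issue.
Orsolya's share (₹1,650,000) is divided into 2 shares of ₹825,000: Pablo and Delphine each take ₹825,000.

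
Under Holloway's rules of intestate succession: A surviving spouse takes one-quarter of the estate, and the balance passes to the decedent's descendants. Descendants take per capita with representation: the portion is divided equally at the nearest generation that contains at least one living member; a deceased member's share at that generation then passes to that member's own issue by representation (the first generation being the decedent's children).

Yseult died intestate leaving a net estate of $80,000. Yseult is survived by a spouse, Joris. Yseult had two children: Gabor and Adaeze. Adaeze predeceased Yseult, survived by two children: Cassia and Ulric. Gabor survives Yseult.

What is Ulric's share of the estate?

Joris takes one-quarter of $80,000 = $20,000. The remaining $60,000 passes to the descendants.
The descendants' portion ($60,000) is divided into 2 shares of $30,000: Gabor takes $30,000; Adaeze's $30,000 share passes to Adaeze's issue.
Adaeze's share ($30,000) is divided into 2 shares of $15,000: Cassia and Ulric each take $15,000.

Ulric receives $15,000.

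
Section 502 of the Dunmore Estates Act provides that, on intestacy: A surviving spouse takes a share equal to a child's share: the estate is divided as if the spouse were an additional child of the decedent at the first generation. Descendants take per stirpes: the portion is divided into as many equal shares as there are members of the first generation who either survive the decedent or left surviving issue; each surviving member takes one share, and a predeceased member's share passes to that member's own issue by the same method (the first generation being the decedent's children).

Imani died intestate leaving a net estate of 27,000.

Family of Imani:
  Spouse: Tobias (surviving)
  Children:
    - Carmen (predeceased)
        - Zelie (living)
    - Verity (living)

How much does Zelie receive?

The spouse counts as an additional share at the children's level, so there are 3 primary shares of 9,000. Tobias takes one such share (9,000).
The children's combined portion (18,000) is divided into 2 shares of 9,000: Verity takes 9,000; Carmen's 9,000 share passes to Carmen's issue.
Carmen's share (9,000) passes entirely to Zelie.

Zelie receives 9,000.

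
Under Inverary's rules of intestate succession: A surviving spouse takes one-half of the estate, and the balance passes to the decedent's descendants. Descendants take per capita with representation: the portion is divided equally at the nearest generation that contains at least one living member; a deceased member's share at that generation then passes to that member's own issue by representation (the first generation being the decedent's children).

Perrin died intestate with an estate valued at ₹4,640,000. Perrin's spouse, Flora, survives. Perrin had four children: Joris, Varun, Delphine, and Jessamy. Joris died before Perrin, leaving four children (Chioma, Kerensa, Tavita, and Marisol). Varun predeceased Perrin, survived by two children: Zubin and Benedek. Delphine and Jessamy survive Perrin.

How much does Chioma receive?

Chioma receives ₹145,000.

Flora takes one-half of ₹4,640,000 = ₹2,320,000. The remaining ₹2,320,000 passes to the descendants.
The descendants' portion (₹2,320,000) is divided into 4 shares of ₹580,000: Delphine and Jessamy each take ₹580,000; Joris's ₹580,000 share passes to Joris's issue; Varun's ₹580,000 share passes to Varun's issue.
Joris's share (₹580,000) is divided into 4 shares of ₹145,000: Chioma, Kerensa, Tavita, and Marisol each take ₹145,000.
Varun's share (₹580,000) is divided into 2 shares of ₹290,000: Zubin and Benedek each take ₹290,000.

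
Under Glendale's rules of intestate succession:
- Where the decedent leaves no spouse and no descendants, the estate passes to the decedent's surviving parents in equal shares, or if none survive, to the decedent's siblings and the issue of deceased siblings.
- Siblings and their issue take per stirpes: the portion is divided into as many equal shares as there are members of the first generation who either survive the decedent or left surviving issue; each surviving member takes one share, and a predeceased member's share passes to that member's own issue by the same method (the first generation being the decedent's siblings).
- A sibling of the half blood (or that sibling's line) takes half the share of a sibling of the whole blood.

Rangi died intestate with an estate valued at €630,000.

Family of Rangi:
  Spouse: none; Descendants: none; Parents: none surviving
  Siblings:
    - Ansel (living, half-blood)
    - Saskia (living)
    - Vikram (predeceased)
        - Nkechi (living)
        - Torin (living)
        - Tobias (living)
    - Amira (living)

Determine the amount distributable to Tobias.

The entire €630,000 passes to the siblings and their issue.
Counting each half-blood sibling's line as half a unit, there are 7/2 units in €630,000, so one unit is €180,000. Whole-blood lines (Saskia, Vikram, and Amira) take €180,000 each; half-blood lines (Ansel) take €90,000 each.
Vikram's share (€180,000) is divided into 3 shares of €60,000: Nkechi, Torin, and Tobias each take €60,000.

Tobias receives €60,000.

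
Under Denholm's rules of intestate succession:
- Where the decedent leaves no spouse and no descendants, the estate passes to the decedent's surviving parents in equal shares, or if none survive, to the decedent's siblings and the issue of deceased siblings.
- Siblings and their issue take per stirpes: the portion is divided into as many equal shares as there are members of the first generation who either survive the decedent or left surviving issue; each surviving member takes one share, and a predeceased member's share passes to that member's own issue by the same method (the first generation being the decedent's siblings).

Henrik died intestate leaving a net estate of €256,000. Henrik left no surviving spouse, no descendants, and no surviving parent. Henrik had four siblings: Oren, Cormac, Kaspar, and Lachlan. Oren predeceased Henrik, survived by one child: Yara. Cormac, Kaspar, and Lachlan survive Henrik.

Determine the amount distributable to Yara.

Yara receives €64,000.

The entire €256,000 passes to the siblings and their issue.
That amount (€256,000) is divided into 4 shares of €64,000: Cormac, Kaspar, and Lachlan each take €64,000; Oren's €64,000 share passes to Oren's issue.
Oren's share (€64,000) passes entirely to Yara.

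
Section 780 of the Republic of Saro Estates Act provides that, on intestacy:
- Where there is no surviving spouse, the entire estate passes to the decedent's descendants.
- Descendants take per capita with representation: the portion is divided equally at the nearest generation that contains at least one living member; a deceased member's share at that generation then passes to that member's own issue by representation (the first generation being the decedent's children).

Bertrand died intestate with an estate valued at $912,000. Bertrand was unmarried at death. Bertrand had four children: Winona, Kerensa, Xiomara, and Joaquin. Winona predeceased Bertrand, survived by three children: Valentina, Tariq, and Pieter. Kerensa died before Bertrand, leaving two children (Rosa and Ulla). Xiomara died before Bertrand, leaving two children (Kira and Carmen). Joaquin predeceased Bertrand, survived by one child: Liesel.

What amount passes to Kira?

Kira receives $114,000.

The entire $912,000 passes to the descendants.
No child survives, so the initial division is made at the grandchildren's generation.
That amount ($912,000) is divided into 8 shares of $114,000: Valentina, Tariq, Pieter, Rosa, Ulla, Kira, Carmen, and Liesel each take $114,000.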